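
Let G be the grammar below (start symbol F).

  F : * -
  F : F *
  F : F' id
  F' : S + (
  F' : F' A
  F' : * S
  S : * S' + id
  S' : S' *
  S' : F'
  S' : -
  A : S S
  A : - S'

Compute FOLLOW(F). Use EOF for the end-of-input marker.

F is the start symbol, so EOF ∈ FOLLOW(F).
In F : F *: add FIRST(*) = { * }.
Union: FOLLOW(F) = { EOF, * }.

{ EOF, * }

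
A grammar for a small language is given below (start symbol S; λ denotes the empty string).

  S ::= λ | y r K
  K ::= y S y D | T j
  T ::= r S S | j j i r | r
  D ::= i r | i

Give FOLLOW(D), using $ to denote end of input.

In K ::= y S y D: D is at the end, add FOLLOW(K) = { $, j, y }.
Union: FOLLOW(D) = { $, j, y }.

{ $, j, y }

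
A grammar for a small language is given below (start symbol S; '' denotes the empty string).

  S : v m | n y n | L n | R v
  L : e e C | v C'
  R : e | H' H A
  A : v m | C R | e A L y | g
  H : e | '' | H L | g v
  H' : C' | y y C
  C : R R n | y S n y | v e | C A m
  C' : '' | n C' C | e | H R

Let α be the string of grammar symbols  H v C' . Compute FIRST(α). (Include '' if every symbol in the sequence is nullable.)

{ e, g, v }

Add FIRST(H)\{''} = { e, g, v }; H is nullable, continue.
v is a terminal; add {v} and stop.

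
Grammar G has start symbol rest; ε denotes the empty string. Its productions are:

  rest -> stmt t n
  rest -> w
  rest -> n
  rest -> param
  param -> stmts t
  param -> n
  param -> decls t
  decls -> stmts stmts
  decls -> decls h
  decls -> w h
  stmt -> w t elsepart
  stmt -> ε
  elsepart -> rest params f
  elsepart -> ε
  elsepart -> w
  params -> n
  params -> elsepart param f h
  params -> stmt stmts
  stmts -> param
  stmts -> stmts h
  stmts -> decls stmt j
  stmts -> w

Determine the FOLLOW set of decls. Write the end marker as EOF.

{ h, j, t, w }

In param -> decls t: add FIRST(t) = { t }.
In decls -> decls h: add FIRST(h) = { h }.
In stmts -> decls stmt j: add FIRST(stmt j) = { j, w }.
Union: FOLLOW(decls) = { h, j, t, w }.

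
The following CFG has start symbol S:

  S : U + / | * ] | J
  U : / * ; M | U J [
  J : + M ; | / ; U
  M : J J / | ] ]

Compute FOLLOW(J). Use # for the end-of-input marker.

{ #, +, /, [ }

In S : J: J is at the end, add FOLLOW(S) = { # }.
In U : U J [: add FIRST([) = { [ }.
In M : J J /: add FIRST(J /) = { +, / }.
In M : J J /: add FIRST(/) = { / }.
Union: FOLLOW(J) = { #, +, /, [ }.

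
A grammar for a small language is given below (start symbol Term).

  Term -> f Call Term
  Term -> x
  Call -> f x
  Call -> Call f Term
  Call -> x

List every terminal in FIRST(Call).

{ f, x }

Call -> f x contributes {f}.
From Call -> Call f Term: add FIRST(Call) = { f, x }.
Call -> x contributes {x}.
Union: FIRST(Call) = { f, x }.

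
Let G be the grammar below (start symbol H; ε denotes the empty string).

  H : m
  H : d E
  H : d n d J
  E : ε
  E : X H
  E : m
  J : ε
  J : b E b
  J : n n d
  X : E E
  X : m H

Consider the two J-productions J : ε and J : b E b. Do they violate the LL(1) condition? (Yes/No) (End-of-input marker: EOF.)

Yes

FIRST(ε) = { ε } and FIRST(b E b) = { b }.
The first alternative is nullable and FOLLOW(J) = { EOF, b, d, m } shares b with FIRST of the second — conflict.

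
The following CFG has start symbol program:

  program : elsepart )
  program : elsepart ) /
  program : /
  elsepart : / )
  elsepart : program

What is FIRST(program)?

From program : elsepart ): add FIRST(elsepart) = { / }.
From program : elsepart ) /: add FIRST(elsepart) = { / }.
program : / contributes {/}.
Union: FIRST(program) = { / }.

{ / }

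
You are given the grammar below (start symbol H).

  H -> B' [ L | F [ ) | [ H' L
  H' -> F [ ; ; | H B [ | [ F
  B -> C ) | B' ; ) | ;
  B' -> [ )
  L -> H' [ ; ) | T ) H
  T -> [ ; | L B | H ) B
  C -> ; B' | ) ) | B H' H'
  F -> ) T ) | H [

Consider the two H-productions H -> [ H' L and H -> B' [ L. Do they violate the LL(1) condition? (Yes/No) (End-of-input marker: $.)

Yes

FIRST([ H' L) = { [ } and FIRST(B' [ L) = { [ }.
Both contain [, so the two alternatives are not disjoint — LL(1) conflict.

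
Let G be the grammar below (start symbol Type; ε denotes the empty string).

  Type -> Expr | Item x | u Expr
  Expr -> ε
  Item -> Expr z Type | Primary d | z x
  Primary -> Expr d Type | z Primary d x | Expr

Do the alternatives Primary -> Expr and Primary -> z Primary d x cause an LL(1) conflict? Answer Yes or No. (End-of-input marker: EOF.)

No

FIRST(Expr) = { ε } and FIRST(z Primary d x) = { z }.
The first is nullable but FOLLOW(Primary) = { d } is disjoint from FIRST of the second.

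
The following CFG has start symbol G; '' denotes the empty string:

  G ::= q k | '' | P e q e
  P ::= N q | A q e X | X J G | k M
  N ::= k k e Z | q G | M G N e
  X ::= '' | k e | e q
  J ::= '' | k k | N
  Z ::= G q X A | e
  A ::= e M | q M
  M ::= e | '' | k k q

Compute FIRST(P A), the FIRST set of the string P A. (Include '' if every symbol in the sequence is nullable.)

{ e, k, q }

Add FIRST(P)\{''} = { e, k, q }; P is nullable, continue.
Add FIRST(A) = { e, q }; A is not nullable, stop.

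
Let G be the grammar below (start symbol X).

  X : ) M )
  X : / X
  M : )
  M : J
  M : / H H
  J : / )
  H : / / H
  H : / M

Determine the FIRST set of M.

{ ), / }

M : ) contributes {)}.
From M : J: add FIRST(J) = { / }.
M : / H H contributes {/}.
Union: FIRST(M) = { ), / }.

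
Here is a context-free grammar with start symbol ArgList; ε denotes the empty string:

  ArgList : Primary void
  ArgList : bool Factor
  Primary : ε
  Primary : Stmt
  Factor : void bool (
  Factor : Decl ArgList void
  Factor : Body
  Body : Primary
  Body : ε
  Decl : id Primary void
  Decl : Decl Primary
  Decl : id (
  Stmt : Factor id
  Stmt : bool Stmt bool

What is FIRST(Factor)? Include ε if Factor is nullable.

Factor : void bool ( contributes {void}.
From Factor : Decl ArgList void: add FIRST(Decl) = { id }.
From Factor : Body: add FIRST(Body) = { bool, id, void, ε } (including ε since Body is nullable).
Union: FIRST(Factor) = { bool, id, void, ε }.

{ bool, id, void, ε }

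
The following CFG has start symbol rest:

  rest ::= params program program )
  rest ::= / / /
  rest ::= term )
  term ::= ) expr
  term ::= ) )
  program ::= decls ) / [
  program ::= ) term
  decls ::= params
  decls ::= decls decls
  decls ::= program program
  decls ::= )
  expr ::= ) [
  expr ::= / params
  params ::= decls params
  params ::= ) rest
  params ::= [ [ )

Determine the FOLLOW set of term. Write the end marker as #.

In rest ::= term ): add FIRST()) = { ) }.
In program ::= ) term: term is at the end, add FOLLOW(program) = { ), [ }.
Union: FOLLOW(term) = { ), [ }.

{ ), [ }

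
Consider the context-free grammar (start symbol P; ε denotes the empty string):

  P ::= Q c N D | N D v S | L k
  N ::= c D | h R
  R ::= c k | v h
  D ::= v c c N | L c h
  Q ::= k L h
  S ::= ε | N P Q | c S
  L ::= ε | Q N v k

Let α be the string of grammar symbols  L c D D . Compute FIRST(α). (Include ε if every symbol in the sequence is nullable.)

Add FIRST(L)\{ε} = { k }; L is nullable, continue.
c is a terminal; add {c} and stop.

{ c, k }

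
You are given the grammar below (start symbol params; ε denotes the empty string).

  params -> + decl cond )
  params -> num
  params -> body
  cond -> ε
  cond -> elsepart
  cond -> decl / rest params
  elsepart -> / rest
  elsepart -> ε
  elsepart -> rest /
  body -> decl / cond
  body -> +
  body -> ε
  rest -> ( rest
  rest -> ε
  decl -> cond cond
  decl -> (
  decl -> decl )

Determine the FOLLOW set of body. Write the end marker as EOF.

In params -> body: body is at the end, add FOLLOW(params) = { EOF, (, ), / }.
Union: FOLLOW(body) = { EOF, (, ), / }.

{ EOF, (, ), / }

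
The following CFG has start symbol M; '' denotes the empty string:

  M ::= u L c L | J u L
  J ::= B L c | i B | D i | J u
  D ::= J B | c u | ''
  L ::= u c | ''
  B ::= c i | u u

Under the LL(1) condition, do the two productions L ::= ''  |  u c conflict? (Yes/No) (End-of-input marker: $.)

FIRST('') = { '' } and FIRST(u c) = { u }.
The first is nullable but FOLLOW(L) = { $, c } is disjoint from FIRST of the second.

No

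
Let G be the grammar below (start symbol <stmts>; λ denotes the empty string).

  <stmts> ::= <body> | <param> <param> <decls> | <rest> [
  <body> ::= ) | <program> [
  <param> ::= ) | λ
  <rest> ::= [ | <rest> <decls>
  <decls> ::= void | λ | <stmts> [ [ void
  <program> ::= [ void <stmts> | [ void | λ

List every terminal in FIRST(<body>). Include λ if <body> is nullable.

<body> ::= ) contributes {)}.
From <body> ::= <program> [: <program> nullable, take FIRST(<program>) ∪ {[} = { [ }.
Union: FIRST(<body>) = { ), [ }.

{ ), [ }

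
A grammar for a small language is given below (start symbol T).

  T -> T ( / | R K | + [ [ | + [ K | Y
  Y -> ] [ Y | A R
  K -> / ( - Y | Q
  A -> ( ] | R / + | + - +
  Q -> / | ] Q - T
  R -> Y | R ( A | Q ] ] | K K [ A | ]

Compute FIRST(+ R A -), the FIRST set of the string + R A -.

+ is a terminal; add {+} and stop.

{ + }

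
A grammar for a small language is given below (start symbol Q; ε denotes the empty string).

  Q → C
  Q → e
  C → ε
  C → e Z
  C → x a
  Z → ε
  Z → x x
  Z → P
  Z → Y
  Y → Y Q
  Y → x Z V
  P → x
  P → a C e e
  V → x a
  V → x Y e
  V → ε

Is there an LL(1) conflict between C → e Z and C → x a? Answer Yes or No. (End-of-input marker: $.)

FIRST(e Z) = { e } and FIRST(x a) = { x }.
The FIRST sets are disjoint and neither alternative is nullable — no conflict.

No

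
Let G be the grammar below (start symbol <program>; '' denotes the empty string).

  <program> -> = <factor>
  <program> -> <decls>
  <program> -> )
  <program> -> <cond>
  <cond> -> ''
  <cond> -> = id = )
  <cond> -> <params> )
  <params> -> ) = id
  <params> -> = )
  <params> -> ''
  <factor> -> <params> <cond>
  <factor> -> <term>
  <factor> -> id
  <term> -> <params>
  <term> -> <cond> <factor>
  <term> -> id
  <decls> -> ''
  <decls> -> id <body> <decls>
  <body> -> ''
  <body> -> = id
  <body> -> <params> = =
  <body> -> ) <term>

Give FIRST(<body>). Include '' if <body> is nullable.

{ ), =, '' }

<body> -> '' contributes ''.
<body> -> = id contributes {=}.
From <body> -> <params> = =: <params> nullable, take FIRST(<params>) ∪ {=} = { ), = }.
<body> -> ) <term> contributes {)}.
Union: FIRST(<body>) = { ), =, '' }.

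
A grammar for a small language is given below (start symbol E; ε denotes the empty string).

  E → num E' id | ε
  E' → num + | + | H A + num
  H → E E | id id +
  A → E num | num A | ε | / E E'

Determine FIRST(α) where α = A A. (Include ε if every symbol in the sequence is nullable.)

Add FIRST(A)\{ε} = { /, num }; A is nullable, continue.
Add FIRST(A)\{ε} = { /, num }; A is nullable, continue.
Every symbol is nullable, so include ε.

{ /, num, ε }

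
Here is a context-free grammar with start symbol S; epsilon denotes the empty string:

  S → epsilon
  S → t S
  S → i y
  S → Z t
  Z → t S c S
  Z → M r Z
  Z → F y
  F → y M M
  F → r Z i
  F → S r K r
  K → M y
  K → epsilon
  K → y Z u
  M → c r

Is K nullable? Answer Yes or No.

K has an epsilon-production, so K ⇒ epsilon.

Yes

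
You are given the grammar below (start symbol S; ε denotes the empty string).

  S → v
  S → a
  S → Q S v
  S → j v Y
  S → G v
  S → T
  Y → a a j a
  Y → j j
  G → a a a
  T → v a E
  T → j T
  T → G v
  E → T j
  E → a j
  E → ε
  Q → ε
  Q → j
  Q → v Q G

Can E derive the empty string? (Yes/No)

Yes

E has an ε-production, so E ⇒ ε.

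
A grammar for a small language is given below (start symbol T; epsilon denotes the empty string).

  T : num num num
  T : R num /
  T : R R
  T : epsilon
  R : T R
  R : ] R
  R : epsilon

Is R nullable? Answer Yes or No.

R has an epsilon-production, so R ⇒ epsilon.

Yes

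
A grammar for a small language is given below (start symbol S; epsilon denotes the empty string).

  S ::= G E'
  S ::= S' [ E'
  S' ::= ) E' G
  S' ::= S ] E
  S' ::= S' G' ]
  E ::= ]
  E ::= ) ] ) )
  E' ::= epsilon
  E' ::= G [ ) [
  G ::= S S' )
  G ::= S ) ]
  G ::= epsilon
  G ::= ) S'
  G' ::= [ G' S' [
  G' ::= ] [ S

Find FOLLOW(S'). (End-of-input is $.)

In S ::= S' [ E': add FIRST([ E') = { [ }.
In S' ::= S' G' ]: add FIRST(G' ]) = { [, ] }.
In G ::= S S' ): add FIRST()) = { ) }.
In G ::= ) S': S' is at the end, add FOLLOW(G) = { $, ), [, ] }.
In G' ::= [ G' S' [: add FIRST([) = { [ }.
Union: FOLLOW(S') = { $, ), [, ] }.

{ $, ), [, ] }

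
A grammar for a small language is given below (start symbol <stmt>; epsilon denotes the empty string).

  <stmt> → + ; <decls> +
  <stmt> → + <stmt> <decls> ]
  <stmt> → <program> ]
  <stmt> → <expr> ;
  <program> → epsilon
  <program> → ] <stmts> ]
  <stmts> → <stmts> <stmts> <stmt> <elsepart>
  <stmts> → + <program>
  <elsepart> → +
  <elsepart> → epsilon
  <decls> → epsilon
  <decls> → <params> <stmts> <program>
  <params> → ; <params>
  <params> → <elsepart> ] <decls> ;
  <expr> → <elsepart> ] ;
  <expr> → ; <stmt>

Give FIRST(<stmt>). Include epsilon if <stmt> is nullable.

<stmt> → + ; <decls> + contributes {+}.
<stmt> → + <stmt> <decls> ] contributes {+}.
From <stmt> → <program> ]: <program> nullable, take FIRST(<program>) ∪ {]} = { ] }.
From <stmt> → <expr> ;: add FIRST(<expr>) = { +, ;, ] }.
Union: FIRST(<stmt>) = { +, ;, ] }.

{ +, ;, ] }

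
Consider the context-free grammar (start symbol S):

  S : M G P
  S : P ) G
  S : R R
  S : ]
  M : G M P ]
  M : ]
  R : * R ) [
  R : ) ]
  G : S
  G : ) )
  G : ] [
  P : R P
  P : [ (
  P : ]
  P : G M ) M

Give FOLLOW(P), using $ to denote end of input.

In S : M G P: P is at the end, add FOLLOW(S) = { $, ), *, [, ] }.
In S : P ) G: add FIRST() G) = { ) }.
In M : G M P ]: add FIRST(]) = { ] }.
In P : R P: P is at the end, add FOLLOW(P) = { $, ), *, [, ] }.
Union: FOLLOW(P) = { $, ), *, [, ] }.

{ $, ), *, [, ] }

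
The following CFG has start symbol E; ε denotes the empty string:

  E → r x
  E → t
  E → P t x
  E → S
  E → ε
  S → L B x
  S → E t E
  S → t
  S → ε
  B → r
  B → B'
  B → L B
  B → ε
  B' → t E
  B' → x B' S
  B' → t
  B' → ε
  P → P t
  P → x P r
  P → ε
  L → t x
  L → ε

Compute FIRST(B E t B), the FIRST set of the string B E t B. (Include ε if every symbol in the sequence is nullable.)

{ r, t, x }

Add FIRST(B)\{ε} = { r, t, x }; B is nullable, continue.
Add FIRST(E)\{ε} = { r, t, x }; E is nullable, continue.
t is a terminal; add {t} and stop.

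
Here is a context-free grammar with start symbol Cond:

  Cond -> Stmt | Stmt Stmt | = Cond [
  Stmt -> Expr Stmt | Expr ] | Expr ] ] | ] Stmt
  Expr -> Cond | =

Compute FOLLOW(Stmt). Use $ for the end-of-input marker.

{ $, =, [, ] }

In Cond -> Stmt: Stmt is at the end, add FOLLOW(Cond) = { $, =, [, ] }.
In Cond -> Stmt Stmt: add FIRST(Stmt) = { =, ] }.
In Cond -> Stmt Stmt: Stmt is at the end, add FOLLOW(Cond) = { $, =, [, ] }.
In Stmt -> Expr Stmt: Stmt is at the end, add FOLLOW(Stmt) = { $, =, [, ] }.
In Stmt -> ] Stmt: Stmt is at the end, add FOLLOW(Stmt) = { $, =, [, ] }.
Union: FOLLOW(Stmt) = { $, =, [, ] }.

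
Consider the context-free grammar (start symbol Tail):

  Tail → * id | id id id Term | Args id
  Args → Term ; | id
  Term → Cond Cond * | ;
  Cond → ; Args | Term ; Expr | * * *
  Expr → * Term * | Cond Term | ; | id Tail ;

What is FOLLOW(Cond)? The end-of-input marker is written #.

{ *, ; }

In Term → Cond Cond *: add FIRST(Cond *) = { *, ; }.
In Term → Cond Cond *: add FIRST(*) = { * }.
In Expr → Cond Term: add FIRST(Term) = { *, ; }.
Union: FOLLOW(Cond) = { *, ; }.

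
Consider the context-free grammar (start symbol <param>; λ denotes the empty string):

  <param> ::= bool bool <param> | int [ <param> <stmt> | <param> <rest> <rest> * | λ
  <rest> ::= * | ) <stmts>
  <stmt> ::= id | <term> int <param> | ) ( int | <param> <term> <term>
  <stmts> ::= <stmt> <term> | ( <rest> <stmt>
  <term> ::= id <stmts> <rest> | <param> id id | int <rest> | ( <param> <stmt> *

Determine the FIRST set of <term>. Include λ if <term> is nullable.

{ (, ), *, bool, id, int }

<term> ::= id <stmts> <rest> contributes {id}.
From <term> ::= <param> id id: <param> nullable, take FIRST(<param>) ∪ {id} = { ), *, bool, id, int }.
<term> ::= int <rest> contributes {int}.
<term> ::= ( <param> <stmt> * contributes {(}.
Union: FIRST(<term>) = { (, ), *, bool, id, int }.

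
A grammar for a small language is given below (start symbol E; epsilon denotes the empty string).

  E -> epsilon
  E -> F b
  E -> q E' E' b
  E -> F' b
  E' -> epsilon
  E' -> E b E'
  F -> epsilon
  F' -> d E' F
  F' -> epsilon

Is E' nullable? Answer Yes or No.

Yes

E' has an epsilon-production, so E' ⇒ epsilon.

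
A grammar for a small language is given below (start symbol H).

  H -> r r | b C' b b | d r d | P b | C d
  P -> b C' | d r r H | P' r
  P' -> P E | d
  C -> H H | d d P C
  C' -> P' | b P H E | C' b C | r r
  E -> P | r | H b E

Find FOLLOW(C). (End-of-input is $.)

{ b, d, r }

In H -> C d: add FIRST(d) = { d }.
In C -> d d P C: C is at the end, add FOLLOW(C) = { b, d, r }.
In C' -> C' b C: C is at the end, add FOLLOW(C') = { b, d, r }.
Union: FOLLOW(C) = { b, d, r }.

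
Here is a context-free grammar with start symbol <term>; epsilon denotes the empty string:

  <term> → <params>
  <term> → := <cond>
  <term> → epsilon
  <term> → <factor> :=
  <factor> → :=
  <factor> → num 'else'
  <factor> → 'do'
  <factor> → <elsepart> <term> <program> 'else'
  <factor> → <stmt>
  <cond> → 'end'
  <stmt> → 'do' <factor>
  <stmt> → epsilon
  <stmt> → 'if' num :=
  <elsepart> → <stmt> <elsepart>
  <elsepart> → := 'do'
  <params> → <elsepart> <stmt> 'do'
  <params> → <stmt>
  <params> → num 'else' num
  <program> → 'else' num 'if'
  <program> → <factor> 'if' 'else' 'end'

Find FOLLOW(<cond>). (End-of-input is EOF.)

{ EOF, 'do', 'else', 'if', :=, num }

In <term> → := <cond>: <cond> is at the end, add FOLLOW(<term>) = { EOF, 'do', 'else', 'if', :=, num }.
Union: FOLLOW(<cond>) = { EOF, 'do', 'else', 'if', :=, num }.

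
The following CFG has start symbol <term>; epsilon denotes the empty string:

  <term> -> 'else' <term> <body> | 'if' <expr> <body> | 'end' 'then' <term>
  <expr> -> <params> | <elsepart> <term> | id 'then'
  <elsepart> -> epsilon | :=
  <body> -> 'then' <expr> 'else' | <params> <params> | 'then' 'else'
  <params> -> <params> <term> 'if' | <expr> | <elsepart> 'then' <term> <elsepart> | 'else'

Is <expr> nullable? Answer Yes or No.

Nullable nonterminals: <elsepart>.
No production of <expr> has an RHS whose symbols are all nullable, so <expr> is not nullable.

No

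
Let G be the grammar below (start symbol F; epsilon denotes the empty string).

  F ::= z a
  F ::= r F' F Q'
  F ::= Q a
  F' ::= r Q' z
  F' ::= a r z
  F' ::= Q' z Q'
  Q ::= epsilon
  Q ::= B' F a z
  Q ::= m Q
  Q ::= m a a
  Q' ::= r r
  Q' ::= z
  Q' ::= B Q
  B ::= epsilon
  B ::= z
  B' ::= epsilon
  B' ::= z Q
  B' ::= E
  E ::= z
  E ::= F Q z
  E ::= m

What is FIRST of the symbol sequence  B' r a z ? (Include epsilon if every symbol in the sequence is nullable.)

{ a, m, r, z }

Add FIRST(B')\{epsilon} = { a, m, r, z }; B' is nullable, continue.
r is a terminal; add {r} and stop.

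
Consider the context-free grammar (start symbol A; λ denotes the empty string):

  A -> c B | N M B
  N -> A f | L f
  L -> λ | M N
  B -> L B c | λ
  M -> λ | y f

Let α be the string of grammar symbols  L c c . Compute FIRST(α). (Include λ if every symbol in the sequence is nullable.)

Add FIRST(L)\{λ} = { c, f, y }; L is nullable, continue.
c is a terminal; add {c} and stop.

{ c, f, y }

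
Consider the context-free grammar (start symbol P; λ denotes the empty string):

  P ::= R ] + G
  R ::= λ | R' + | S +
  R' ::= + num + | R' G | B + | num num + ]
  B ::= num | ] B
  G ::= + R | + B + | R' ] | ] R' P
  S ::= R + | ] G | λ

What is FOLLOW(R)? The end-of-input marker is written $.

{ $, +, ], num }

In P ::= R ] + G: add FIRST(] + G) = { ] }.
In G ::= + R: R is at the end, add FOLLOW(G) = { $, +, ], num }.
In S ::= R +: add FIRST(+) = { + }.
Union: FOLLOW(R) = { $, +, ], num }.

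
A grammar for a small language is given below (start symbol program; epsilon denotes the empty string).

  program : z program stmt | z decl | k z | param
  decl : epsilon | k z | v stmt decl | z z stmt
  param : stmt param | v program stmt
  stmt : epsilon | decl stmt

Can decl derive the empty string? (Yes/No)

decl has an epsilon-production, so decl ⇒ epsilon.

Yes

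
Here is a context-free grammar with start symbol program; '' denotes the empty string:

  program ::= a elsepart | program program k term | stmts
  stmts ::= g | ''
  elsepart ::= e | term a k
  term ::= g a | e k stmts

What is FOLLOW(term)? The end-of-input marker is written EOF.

In program ::= program program k term: term is at the end, add FOLLOW(program) = { EOF, a, g, k }.
In elsepart ::= term a k: add FIRST(a k) = { a }.
Union: FOLLOW(term) = { EOF, a, g, k }.

{ EOF, a, g, k }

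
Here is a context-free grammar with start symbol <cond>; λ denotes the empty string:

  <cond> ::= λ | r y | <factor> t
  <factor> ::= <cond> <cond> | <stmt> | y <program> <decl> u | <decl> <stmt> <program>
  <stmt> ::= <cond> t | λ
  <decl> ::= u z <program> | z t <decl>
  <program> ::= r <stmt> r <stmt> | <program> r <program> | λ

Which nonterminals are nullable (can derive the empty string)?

{ <cond>, <factor>, <program>, <stmt> }

Directly nullable (have an λ-production): <cond>, <stmt>, <program>.
<factor> ::= <cond> <cond> with every symbol nullable, so <factor> is nullable.
No other nonterminal has a production whose RHS symbols are all nullable.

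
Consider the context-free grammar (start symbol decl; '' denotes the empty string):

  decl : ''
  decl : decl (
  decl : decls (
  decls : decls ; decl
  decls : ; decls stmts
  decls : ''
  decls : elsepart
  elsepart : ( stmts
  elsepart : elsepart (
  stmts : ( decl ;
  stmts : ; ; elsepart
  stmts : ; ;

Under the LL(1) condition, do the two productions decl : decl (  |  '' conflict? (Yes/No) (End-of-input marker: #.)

Yes

FIRST(decl () = { (, ; } and FIRST('') = { '' }.
The second alternative is nullable and FOLLOW(decl) = { #, (, ; } shares ( with FIRST of the first — conflict.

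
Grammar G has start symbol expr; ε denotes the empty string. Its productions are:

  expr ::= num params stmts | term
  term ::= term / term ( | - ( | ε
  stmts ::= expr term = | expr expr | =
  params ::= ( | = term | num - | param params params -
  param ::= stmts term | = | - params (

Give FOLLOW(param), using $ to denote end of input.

{ (, -, /, =, num }

In params ::= param params params -: add FIRST(params params -) = { (, -, /, =, num }.
Union: FOLLOW(param) = { (, -, /, =, num }.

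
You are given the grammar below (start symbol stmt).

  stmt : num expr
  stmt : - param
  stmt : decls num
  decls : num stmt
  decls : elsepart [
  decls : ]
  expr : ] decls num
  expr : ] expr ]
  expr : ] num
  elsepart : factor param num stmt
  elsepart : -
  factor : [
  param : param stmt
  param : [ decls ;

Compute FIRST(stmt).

{ -, [, ], num }

stmt : num expr contributes {num}.
stmt : - param contributes {-}.
From stmt : decls num: add FIRST(decls) = { -, [, ], num }.
Union: FIRST(stmt) = { -, [, ], num }.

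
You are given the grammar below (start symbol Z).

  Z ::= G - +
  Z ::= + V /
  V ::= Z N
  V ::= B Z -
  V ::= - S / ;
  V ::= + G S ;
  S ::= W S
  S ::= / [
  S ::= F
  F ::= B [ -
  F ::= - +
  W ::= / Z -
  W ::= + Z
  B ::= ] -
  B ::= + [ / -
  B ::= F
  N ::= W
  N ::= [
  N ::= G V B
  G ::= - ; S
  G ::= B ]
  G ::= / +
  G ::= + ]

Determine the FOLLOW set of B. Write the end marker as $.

In V ::= B Z -: add FIRST(Z -) = { +, -, /, ] }.
In F ::= B [ -: add FIRST([ -) = { [ }.
In N ::= G V B: B is at the end, add FOLLOW(N) = { +, -, /, ] }.
In G ::= B ]: add FIRST(]) = { ] }.
Union: FOLLOW(B) = { +, -, /, [, ] }.

{ +, -, /, [, ] }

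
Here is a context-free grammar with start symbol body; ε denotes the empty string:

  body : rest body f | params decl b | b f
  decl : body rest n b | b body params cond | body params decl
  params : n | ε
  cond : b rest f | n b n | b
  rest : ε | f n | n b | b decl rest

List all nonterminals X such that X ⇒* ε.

Directly nullable (have an ε-production): params, rest.
No other nonterminal has a production whose RHS symbols are all nullable.

{ params, rest }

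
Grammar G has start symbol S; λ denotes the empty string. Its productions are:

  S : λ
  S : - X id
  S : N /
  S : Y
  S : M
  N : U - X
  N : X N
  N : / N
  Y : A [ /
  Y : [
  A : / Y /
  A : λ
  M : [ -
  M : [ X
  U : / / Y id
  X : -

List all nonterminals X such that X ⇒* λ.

Directly nullable (have an λ-production): S, A.
No other nonterminal has a production whose RHS symbols are all nullable.

{ A, S }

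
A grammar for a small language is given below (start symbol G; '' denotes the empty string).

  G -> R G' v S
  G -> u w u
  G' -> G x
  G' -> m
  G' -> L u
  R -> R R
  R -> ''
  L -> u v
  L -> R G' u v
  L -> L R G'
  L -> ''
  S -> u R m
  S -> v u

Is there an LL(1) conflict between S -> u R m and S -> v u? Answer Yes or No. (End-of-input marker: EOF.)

No

FIRST(u R m) = { u } and FIRST(v u) = { v }.
The FIRST sets are disjoint and neither alternative is nullable — no conflict.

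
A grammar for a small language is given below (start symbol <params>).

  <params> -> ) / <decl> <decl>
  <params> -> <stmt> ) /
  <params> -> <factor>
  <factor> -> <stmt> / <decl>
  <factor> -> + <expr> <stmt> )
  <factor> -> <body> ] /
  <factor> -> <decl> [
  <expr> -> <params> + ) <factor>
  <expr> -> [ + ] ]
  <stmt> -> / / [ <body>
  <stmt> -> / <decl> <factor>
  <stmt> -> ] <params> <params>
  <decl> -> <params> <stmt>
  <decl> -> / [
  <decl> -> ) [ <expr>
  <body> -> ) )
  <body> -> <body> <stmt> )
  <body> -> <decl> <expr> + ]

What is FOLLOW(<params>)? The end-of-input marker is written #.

<params> is the start symbol, so # ∈ FOLLOW(<params>).
In <expr> -> <params> + ) <factor>: add FIRST(+ ) <factor>) = { + }.
In <stmt> -> ] <params> <params>: add FIRST(<params>) = { ), +, /, ] }.
In <stmt> -> ] <params> <params>: <params> is at the end, add FOLLOW(<stmt>) = { #, ), +, /, [, ] }.
In <decl> -> <params> <stmt>: add FIRST(<stmt>) = { /, ] }.
Union: FOLLOW(<params>) = { #, ), +, /, [, ] }.

{ #, ), +, /, [, ] }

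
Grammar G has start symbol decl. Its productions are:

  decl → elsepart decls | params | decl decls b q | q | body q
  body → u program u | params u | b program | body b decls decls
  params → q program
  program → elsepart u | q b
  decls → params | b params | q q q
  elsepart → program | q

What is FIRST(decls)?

From decls → params: add FIRST(params) = { q }.
decls → b params contributes {b}.
decls → q q q contributes {q}.
Union: FIRST(decls) = { b, q }.

{ b, q }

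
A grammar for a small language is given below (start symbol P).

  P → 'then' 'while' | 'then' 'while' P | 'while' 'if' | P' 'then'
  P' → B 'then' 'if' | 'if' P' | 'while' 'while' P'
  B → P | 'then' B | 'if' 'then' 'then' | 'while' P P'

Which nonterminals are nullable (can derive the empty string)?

{ } (none)

No nonterminal has an empty production or an RHS whose symbols are all nullable.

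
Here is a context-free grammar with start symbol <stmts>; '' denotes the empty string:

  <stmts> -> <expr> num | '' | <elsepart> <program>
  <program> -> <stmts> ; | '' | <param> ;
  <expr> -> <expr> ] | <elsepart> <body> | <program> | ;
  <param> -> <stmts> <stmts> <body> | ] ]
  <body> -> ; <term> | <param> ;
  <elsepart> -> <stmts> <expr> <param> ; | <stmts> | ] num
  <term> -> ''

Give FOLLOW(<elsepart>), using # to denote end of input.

{ #, ;, ], num }

In <stmts> -> <elsepart> <program>: add FIRST(<program>)\{''} = { ;, ], num }.
  Since <program> is nullable, also add FOLLOW(<stmts>) = { #, ;, ], num }.
In <expr> -> <elsepart> <body>: add FIRST(<body>) = { ;, ], num }.
Union: FOLLOW(<elsepart>) = { #, ;, ], num }.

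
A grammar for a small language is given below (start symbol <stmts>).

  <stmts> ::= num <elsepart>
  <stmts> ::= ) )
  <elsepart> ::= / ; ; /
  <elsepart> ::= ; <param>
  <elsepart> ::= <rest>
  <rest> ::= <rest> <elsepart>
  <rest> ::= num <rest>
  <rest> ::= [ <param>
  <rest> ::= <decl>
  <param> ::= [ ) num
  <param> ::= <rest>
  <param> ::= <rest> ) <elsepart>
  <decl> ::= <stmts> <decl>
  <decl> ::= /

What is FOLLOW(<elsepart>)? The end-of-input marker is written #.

In <stmts> ::= num <elsepart>: <elsepart> is at the end, add FOLLOW(<stmts>) = { #, ), /, num }.
In <rest> ::= <rest> <elsepart>: <elsepart> is at the end, add FOLLOW(<rest>) = { #, ), /, ;, [, num }.
In <param> ::= <rest> ) <elsepart>: <elsepart> is at the end, add FOLLOW(<param>) = { #, ), /, ;, [, num }.
Union: FOLLOW(<elsepart>) = { #, ), /, ;, [, num }.

{ #, ), /, ;, [, num }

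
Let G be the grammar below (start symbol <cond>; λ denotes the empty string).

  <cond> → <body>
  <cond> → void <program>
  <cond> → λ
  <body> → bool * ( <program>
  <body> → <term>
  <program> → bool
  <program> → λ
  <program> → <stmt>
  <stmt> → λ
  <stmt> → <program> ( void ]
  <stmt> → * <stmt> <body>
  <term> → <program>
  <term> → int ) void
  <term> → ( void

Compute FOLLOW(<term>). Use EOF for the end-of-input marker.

{ EOF, (, *, bool, int }

In <body> → <term>: <term> is at the end, add FOLLOW(<body>) = { EOF, (, *, bool, int }.
Union: FOLLOW(<term>) = { EOF, (, *, bool, int }.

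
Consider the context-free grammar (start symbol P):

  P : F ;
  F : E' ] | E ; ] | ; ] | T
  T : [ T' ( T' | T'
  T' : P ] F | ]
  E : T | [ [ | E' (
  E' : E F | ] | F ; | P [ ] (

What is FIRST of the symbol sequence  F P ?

Add FIRST(F) = { ;, [, ] }; F is not nullable, stop.

{ ;, [, ] }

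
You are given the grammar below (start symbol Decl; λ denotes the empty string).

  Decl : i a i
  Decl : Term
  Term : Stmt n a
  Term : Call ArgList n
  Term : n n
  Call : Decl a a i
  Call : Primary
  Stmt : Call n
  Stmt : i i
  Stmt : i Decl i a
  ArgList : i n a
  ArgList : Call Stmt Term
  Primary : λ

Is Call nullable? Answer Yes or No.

Call : Primary and each of Primary is nullable, so Call ⇒* λ.

Yes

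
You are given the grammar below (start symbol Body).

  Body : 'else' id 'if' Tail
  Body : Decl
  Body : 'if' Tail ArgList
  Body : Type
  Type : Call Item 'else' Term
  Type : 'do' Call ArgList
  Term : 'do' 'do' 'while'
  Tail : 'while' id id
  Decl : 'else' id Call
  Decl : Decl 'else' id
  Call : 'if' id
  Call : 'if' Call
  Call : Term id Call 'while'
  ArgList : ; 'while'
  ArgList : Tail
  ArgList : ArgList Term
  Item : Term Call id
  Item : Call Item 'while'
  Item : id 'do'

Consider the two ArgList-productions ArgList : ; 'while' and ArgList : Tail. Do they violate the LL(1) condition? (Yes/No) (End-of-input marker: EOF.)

No

FIRST(; 'while') = { ; } and FIRST(Tail) = { 'while' }.
The FIRST sets are disjoint and neither alternative is nullable — no conflict.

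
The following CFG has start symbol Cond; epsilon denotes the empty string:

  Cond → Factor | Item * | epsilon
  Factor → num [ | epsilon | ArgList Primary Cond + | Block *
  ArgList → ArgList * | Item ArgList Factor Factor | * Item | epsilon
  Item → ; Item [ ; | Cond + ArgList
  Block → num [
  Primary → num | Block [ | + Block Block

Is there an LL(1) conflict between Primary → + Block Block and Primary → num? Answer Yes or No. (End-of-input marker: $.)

FIRST(+ Block Block) = { + } and FIRST(num) = { num }.
The FIRST sets are disjoint and neither alternative is nullable — no conflict.

No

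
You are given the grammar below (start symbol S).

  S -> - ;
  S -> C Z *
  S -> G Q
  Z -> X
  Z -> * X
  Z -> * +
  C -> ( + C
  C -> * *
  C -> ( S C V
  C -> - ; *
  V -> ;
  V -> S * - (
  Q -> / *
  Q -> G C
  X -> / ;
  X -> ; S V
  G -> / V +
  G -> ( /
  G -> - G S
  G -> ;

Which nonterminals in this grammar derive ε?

No nonterminal has an empty production or an RHS whose symbols are all nullable.

{ } (none)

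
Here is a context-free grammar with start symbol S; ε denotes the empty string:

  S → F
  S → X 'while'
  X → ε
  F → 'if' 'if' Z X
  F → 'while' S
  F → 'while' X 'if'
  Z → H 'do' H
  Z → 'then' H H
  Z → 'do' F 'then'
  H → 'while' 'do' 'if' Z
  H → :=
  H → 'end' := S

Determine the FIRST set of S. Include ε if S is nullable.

{ 'if', 'while' }

From S → F: add FIRST(F) = { 'if', 'while' }.
From S → X 'while': X nullable, take FIRST(X) ∪ {'while'} = { 'while' }.
Union: FIRST(S) = { 'if', 'while' }.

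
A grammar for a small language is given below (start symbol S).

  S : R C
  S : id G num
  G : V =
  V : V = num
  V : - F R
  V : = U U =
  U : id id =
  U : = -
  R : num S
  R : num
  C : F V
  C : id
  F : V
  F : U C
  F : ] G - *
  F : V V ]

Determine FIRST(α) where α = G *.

{ -, = }

Add FIRST(G) = { -, = }; G is not nullable, stop.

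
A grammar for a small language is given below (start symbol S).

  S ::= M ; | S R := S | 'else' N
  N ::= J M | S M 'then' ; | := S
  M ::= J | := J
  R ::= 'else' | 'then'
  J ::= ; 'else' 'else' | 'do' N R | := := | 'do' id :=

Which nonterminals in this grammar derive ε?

{ } (none)

No nonterminal has an empty production or an RHS whose symbols are all nullable.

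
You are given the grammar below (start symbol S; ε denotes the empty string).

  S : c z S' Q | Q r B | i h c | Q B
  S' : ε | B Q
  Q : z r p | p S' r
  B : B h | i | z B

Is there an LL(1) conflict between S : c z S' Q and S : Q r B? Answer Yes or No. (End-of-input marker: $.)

No

FIRST(c z S' Q) = { c } and FIRST(Q r B) = { p, z }.
The FIRST sets are disjoint and neither alternative is nullable — no conflict.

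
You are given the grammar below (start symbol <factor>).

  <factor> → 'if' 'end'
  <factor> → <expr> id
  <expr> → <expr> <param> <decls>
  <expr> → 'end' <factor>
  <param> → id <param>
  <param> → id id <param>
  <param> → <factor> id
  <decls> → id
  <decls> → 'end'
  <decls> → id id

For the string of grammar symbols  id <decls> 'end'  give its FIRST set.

{ id }

id is a terminal; add {id} and stop.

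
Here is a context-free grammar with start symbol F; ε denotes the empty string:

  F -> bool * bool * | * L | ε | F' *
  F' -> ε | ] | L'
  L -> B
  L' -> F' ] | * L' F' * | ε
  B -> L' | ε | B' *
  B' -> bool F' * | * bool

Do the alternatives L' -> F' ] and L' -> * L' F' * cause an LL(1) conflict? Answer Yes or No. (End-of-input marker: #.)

Yes

FIRST(F' ]) = { *, ] } and FIRST(* L' F' *) = { * }.
Both contain *, so the two alternatives are not disjoint — LL(1) conflict.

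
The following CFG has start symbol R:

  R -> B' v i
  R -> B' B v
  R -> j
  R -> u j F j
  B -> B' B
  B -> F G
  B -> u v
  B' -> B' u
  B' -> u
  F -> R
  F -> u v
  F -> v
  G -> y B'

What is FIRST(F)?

{ j, u, v }

From F -> R: add FIRST(R) = { j, u }.
F -> u v contributes {u}.
F -> v contributes {v}.
Union: FIRST(F) = { j, u, v }.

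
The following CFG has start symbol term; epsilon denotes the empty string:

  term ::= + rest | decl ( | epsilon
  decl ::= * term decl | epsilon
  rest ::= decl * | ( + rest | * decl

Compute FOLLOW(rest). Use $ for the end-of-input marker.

{ $, (, * }

In term ::= + rest: rest is at the end, add FOLLOW(term) = { $, (, * }.
In rest ::= ( + rest: rest is at the end, add FOLLOW(rest) = { $, (, * }.
Union: FOLLOW(rest) = { $, (, * }.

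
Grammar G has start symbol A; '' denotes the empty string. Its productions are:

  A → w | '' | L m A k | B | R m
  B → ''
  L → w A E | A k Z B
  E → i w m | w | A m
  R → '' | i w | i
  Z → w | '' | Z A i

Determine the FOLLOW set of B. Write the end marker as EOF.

{ EOF, i, k, m, w }

In A → B: B is at the end, add FOLLOW(A) = { EOF, i, k, m, w }.
In L → A k Z B: B is at the end, add FOLLOW(L) = { m }.
Union: FOLLOW(B) = { EOF, i, k, m, w }.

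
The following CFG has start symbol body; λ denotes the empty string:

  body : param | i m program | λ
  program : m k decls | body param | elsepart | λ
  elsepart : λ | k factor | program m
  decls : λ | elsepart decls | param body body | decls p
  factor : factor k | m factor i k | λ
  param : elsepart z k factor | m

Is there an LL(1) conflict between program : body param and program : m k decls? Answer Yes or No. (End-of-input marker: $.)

FIRST(body param) = { i, k, m, z } and FIRST(m k decls) = { m }.
Both contain m, so the two alternatives are not disjoint — LL(1) conflict.

Yes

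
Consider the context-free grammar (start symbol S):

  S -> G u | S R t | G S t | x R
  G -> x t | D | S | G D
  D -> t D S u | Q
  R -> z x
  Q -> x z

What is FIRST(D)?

D -> t D S u contributes {t}.
From D -> Q: add FIRST(Q) = { x }.
Union: FIRST(D) = { t, x }.

{ t, x }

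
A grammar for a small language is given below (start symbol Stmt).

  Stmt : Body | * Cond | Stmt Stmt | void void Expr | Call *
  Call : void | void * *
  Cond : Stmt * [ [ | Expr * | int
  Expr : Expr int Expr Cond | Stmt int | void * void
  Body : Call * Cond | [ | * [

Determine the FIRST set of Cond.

From Cond : Stmt * [ [: add FIRST(Stmt) = { *, [, void }.
From Cond : Expr *: add FIRST(Expr) = { *, [, void }.
Cond : int contributes {int}.
Union: FIRST(Cond) = { *, [, int, void }.

{ *, [, int, void }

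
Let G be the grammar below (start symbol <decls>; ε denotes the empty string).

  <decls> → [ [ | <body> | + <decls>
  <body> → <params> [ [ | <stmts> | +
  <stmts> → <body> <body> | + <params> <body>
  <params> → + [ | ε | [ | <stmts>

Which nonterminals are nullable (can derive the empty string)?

Directly nullable (have an ε-production): <params>.
No other nonterminal has a production whose RHS symbols are all nullable.

{ <params> }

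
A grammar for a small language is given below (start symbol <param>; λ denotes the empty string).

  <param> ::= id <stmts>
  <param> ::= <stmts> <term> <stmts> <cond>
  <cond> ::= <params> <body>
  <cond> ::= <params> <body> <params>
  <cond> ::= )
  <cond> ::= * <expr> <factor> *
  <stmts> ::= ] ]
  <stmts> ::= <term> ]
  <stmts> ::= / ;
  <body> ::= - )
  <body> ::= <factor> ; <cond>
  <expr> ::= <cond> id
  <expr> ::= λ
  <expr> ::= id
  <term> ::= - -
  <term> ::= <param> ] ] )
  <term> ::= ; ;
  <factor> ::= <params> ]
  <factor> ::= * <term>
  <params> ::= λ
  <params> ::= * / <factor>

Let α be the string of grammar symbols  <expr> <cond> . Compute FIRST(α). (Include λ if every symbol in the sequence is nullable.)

Add FIRST(<expr>)\{λ} = { ), *, -, ], id }; <expr> is nullable, continue.
Add FIRST(<cond>) = { ), *, -, ] }; <cond> is not nullable, stop.

{ ), *, -, ], id }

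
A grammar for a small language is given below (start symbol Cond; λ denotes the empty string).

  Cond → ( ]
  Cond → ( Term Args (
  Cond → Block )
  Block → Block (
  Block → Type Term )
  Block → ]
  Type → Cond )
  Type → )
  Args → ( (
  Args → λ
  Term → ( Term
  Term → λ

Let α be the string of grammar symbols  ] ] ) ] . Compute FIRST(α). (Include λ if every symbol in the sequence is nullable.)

{ ] }

] is a terminal; add {]} and stop.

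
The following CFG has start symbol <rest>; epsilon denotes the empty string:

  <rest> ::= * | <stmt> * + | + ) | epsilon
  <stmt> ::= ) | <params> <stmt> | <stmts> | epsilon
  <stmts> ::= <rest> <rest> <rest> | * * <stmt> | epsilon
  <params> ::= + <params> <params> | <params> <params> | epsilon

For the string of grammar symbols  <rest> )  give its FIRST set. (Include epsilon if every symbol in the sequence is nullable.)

Add FIRST(<rest>)\{epsilon} = { ), *, + }; <rest> is nullable, continue.
) is a terminal; add {)} and stop.

{ ), *, + }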